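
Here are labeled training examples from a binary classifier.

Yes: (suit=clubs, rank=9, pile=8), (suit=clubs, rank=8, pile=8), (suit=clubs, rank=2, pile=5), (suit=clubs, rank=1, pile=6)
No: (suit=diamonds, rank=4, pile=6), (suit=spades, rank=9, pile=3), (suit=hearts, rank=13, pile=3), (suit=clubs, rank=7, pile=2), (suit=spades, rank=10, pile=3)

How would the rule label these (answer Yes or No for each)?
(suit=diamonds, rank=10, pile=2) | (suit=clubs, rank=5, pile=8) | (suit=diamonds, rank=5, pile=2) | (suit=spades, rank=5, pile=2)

A rule that fits every label: suit is clubs AND pile ≥ 3 — true of each 'Yes' example, false of each 'No' one.
(suit=diamonds, rank=10, pile=2): suit is diamonds, pile = 2, doesn't match → No. (suit=clubs, rank=5, pile=8): suit is clubs, pile = 8, satisfies this → Yes. (suit=diamonds, rank=5, pile=2): suit is diamonds, pile = 2, doesn't match → No. (suit=spades, rank=5, pile=2): suit is spades, pile = 2, doesn't match → No.

No, Yes, No, No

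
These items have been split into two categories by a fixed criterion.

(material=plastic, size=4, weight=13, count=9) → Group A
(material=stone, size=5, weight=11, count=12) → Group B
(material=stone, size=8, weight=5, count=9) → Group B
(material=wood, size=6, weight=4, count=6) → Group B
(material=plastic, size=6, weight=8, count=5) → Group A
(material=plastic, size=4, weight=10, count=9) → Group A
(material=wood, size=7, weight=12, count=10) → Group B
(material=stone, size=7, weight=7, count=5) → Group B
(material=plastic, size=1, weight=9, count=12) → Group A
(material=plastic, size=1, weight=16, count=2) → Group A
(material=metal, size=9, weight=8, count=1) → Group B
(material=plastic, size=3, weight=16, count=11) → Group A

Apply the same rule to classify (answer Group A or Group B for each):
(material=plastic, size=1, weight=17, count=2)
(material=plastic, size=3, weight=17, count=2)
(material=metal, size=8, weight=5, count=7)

Group A, Group A, Group B

The common property of the 'Group A' items is: material is plastic. No 'Group B' item has it.
(material=plastic, size=1, weight=17, count=2): material is plastic, has this property → Group A. (material=plastic, size=3, weight=17, count=2): material is plastic, has this property → Group A. (material=metal, size=8, weight=5, count=7): material is metal, does not pass → Group B.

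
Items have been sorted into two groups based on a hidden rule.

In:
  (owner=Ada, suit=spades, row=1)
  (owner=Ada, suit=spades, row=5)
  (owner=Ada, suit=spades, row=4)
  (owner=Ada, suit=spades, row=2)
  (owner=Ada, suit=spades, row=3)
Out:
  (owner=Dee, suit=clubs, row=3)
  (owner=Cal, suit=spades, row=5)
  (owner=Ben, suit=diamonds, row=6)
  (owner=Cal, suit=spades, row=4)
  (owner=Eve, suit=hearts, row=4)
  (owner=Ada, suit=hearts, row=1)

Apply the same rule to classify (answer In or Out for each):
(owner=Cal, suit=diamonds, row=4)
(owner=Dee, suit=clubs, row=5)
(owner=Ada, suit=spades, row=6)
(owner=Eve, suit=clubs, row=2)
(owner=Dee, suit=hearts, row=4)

Out, Out, In, Out, Out

The common property of the 'In' items is: owner is Ada AND suit is spades. No 'Out' item has it.
(owner=Cal, suit=diamonds, row=4): Out (owner is Cal, suit is diamonds).
(owner=Dee, suit=clubs, row=5): Out (owner is Dee, suit is clubs).
(owner=Ada, suit=spades, row=6): In (owner is Ada, suit is spades).
(owner=Eve, suit=clubs, row=2): Out (owner is Eve, suit is clubs).
(owner=Dee, suit=hearts, row=4): Out (owner is Dee, suit is hearts).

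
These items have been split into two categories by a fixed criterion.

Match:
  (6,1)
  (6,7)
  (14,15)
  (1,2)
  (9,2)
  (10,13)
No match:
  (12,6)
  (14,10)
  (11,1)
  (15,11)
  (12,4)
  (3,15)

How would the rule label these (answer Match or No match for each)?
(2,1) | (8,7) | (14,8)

The rule appears to be: sum is odd.
(2,1): 2+1 = 3, satisfies this → Match.
(8,7): 8+7 = 15, satisfies this → Match.
(14,8): 14+8 = 22, does not satisfy this → No match.

Match, Match, No match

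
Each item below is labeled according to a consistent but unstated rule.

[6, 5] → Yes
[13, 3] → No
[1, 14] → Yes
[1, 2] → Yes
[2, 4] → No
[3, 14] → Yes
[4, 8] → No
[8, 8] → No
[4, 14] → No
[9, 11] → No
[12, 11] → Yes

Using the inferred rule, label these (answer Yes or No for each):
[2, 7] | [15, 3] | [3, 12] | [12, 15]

Yes, No, Yes, Yes

The distinguishing property — sum is odd — holds for all the 'Yes' cases and none of the 'No' cases.
[2, 7]: 2+7 = 9, fits → Yes.
[15, 3]: 15+3 = 18, fails this test → No.
[3, 12]: 3+12 = 15, fits → Yes.
[12, 15]: 12+15 = 27, fits → Yes.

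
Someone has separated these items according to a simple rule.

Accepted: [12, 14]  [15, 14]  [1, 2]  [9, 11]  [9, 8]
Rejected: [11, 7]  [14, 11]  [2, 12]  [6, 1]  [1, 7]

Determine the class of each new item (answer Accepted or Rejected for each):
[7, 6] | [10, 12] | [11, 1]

Accepted, Accepted, Rejected

All 'Accepted' examples share one property — |first − second| ≤ 2 — and every 'Rejected' example lacks it.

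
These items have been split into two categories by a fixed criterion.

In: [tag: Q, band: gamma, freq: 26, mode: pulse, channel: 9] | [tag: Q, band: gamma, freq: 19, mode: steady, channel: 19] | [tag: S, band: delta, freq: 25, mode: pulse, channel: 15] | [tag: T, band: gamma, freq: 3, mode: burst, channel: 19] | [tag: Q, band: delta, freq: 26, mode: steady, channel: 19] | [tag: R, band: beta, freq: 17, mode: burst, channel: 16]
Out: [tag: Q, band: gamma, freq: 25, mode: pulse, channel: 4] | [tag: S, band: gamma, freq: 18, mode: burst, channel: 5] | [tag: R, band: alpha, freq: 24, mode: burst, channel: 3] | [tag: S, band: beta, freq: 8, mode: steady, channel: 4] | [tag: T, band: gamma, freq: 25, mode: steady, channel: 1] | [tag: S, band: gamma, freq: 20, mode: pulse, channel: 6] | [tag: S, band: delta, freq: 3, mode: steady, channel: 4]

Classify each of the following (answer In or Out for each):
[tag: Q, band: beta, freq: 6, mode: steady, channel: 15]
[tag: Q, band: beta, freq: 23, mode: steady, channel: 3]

In, Out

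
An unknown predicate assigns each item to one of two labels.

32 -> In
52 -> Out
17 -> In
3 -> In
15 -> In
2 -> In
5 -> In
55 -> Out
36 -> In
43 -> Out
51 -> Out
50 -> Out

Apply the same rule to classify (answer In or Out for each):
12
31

The distinguishing property — at most 36 — holds for all the 'In' cases and none of the 'Out' cases.

In, In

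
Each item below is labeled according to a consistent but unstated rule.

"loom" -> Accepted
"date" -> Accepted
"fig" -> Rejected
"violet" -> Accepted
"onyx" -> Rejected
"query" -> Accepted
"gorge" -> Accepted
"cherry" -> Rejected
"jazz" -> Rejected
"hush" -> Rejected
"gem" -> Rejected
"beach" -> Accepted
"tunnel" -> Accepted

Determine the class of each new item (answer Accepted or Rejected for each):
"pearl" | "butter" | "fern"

Accepted, Accepted, Rejected

The pattern is that an item is 'Accepted' exactly when: has ≥ 2 vowels.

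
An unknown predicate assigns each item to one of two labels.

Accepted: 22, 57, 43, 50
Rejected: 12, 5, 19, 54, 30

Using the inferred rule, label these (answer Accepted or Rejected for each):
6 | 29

Rejected, Accepted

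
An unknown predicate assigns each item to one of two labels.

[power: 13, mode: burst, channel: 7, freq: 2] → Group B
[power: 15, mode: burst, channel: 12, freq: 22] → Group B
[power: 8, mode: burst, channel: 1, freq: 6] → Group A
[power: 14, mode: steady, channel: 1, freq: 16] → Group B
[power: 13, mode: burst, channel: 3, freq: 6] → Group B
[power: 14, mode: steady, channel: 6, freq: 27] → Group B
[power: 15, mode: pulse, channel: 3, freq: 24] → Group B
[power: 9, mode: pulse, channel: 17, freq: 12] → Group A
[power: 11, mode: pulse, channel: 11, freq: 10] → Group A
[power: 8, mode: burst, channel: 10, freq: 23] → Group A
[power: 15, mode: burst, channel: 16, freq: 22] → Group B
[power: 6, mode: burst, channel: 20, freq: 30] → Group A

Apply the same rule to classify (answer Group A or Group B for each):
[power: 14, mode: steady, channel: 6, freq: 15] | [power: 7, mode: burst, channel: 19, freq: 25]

The pattern is that an item is 'Group A' exactly when: power ≤ 11.
Group B: [power: 14, mode: steady, channel: 6, freq: 15], since power = 14.
Group A: [power: 7, mode: burst, channel: 19, freq: 25], since power = 7.

Group B, Group A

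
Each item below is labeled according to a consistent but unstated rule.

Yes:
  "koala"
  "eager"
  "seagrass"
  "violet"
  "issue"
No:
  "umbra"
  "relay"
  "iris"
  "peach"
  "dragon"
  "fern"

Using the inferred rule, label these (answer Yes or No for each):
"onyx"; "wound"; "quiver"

The rule appears to be: has ≥ 3 vowels.
"onyx": 1 vowel, fails this test → No. "wound": 2 vowels, fails this test → No. "quiver": 3 vowels, has this property → Yes.

No, No, Yes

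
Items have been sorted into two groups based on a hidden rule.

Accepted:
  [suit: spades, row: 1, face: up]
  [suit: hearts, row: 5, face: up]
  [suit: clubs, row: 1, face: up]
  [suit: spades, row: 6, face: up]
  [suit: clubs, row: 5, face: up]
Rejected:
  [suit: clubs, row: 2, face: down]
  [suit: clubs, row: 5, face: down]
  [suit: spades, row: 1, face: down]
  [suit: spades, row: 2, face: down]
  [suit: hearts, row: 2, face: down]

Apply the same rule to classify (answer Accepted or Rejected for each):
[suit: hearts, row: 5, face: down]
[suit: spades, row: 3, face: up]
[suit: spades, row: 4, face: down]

Rejected, Accepted, Rejected

The pattern is that an item is 'Accepted' exactly when: face is up.
[suit: hearts, row: 5, face: down]: Rejected (face is down).
[suit: spades, row: 3, face: up]: Accepted (face is up).
[suit: spades, row: 4, face: down]: Rejected (face is down).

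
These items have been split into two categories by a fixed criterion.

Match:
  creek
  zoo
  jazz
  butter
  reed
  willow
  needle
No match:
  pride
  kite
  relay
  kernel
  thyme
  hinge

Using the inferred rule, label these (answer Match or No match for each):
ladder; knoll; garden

Match, Match, No match

The common property of the 'Match' items is: has a double letter. No 'No match' item has it.
Match: ladder, since 'dd' doubled.
Match: knoll, since 'll' doubled.
No match: garden, since no doubled letter.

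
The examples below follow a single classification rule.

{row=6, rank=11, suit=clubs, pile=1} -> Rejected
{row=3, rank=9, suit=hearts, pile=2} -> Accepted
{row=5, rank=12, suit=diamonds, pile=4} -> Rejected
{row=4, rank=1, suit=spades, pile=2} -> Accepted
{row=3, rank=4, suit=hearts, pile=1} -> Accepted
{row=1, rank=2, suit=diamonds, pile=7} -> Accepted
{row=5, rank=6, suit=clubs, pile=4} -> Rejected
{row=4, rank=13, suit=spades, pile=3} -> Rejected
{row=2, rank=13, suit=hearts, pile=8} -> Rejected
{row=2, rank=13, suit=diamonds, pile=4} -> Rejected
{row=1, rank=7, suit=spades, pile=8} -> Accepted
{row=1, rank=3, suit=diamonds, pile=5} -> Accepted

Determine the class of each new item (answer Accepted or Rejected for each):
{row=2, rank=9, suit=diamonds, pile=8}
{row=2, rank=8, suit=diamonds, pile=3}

Accepted, Accepted

Rule: rank ≤ 9 AND row ≤ 4. This holds for each 'Accepted' example and fails for each 'Rejected' one.
Accepted: {row=2, rank=9, suit=diamonds, pile=8}, since rank = 9, row = 2.
Accepted: {row=2, rank=8, suit=diamonds, pile=3}, since rank = 8, row = 2.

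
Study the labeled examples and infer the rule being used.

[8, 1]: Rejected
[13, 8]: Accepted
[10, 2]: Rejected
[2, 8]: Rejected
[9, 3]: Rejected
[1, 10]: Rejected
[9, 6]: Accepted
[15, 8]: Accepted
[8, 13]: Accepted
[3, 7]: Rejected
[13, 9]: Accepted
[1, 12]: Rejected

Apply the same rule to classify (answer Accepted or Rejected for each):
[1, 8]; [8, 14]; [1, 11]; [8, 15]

Rejected, Accepted, Rejected, Accepted

The pattern is that an item is 'Accepted' exactly when: sum ≥ 15.
[1, 8]: 1+8 = 9 — doesn't match, so Rejected.
[8, 14]: 8+14 = 22 — has this property, so Accepted.
[1, 11]: 1+11 = 12 — doesn't match, so Rejected.
[8, 15]: 8+15 = 23 — has this property, so Accepted.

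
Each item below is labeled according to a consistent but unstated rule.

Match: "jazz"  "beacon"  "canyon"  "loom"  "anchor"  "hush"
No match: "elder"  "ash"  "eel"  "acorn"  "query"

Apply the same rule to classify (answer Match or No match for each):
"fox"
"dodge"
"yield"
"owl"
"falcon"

No match, No match, No match, No match, Match

All 'Match' examples share one property — even length — and every 'No match' example lacks it.
"fox": length 3, does not satisfy this → No match. "dodge": length 5, does not satisfy this → No match. "yield": length 5, does not satisfy this → No match. "owl": length 3, does not satisfy this → No match. "falcon": length 6, qualifies → Match.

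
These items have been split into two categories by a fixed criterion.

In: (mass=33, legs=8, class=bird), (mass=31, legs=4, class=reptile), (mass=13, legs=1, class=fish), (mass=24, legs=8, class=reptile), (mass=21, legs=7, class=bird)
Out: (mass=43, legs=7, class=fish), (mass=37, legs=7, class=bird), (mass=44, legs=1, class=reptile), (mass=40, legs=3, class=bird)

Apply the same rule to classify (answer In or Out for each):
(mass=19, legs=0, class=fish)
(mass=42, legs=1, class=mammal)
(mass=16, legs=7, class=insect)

In, Out, In

Every 'In' example satisfies: mass ≤ 33. None of the 'Out' examples do.
(mass=19, legs=0, class=fish) → mass = 19 → In.
(mass=42, legs=1, class=mammal) → mass = 42 → Out.
(mass=16, legs=7, class=insect) → mass = 16 → In.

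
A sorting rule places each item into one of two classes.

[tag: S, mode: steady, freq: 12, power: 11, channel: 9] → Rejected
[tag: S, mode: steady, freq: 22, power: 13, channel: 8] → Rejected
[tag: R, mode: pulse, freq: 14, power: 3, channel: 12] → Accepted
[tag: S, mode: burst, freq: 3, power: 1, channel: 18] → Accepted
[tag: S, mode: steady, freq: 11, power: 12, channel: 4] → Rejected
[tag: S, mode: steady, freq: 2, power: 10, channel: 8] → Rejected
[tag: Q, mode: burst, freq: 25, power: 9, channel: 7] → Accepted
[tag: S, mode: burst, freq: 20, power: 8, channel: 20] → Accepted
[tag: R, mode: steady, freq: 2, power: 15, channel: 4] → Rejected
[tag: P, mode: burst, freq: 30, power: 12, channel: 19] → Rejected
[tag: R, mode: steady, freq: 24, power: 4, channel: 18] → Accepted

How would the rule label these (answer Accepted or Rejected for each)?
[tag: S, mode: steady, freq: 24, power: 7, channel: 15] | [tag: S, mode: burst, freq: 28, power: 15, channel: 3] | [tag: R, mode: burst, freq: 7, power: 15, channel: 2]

Accepted, Rejected, Rejected

Rule: power ≤ 9. This holds for each 'Accepted' example and fails for each 'Rejected' one.
[tag: S, mode: steady, freq: 24, power: 7, channel: 15]: power = 7 — fits, so Accepted.
[tag: S, mode: burst, freq: 28, power: 15, channel: 3]: power = 15 — doesn't qualify, so Rejected.
[tag: R, mode: burst, freq: 7, power: 15, channel: 2]: power = 15 — doesn't qualify, so Rejected.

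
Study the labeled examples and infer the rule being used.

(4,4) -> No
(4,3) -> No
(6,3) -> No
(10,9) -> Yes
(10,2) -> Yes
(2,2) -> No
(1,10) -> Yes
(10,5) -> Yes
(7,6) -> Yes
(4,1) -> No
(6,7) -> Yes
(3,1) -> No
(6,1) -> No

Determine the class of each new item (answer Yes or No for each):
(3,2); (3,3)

All 'Yes' examples share one property — sum ≥ 11 — and every 'No' example lacks it.

No, No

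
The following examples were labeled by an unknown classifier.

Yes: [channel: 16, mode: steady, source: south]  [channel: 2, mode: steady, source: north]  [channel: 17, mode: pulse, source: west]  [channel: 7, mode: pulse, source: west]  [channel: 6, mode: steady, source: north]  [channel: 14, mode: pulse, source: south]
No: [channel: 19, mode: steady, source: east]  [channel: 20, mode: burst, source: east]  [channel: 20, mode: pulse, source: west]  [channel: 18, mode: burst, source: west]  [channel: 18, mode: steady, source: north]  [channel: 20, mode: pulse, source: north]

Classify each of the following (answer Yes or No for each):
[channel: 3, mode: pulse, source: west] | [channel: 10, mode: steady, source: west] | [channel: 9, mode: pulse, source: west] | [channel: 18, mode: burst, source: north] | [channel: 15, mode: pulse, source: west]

'Yes' ⟺ channel ≤ 17.
[channel: 3, mode: pulse, source: west] — channel = 3, hence Yes. [channel: 10, mode: steady, source: west] — channel = 10, hence Yes. [channel: 9, mode: pulse, source: west] — channel = 9, hence Yes. [channel: 18, mode: burst, source: north] — channel = 18, hence No. [channel: 15, mode: pulse, source: west] — channel = 15, hence Yes.

Yes, Yes, Yes, No, Yes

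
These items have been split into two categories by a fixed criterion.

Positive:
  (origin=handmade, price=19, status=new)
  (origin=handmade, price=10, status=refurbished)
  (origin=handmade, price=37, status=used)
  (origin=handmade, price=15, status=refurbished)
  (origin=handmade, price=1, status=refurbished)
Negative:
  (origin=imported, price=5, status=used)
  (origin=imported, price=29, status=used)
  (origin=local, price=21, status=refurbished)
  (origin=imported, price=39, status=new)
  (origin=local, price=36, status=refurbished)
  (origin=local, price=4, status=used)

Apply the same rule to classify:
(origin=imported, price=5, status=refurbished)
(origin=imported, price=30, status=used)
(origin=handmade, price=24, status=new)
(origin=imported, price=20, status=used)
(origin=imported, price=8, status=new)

Rule: origin is handmade. This holds for each 'Positive' example and fails for each 'Negative' one.
(origin=imported, price=5, status=refurbished) → origin is imported → Negative. (origin=imported, price=30, status=used) → origin is imported → Negative. (origin=handmade, price=24, status=new) → origin is handmade → Positive. (origin=imported, price=20, status=used) → origin is imported → Negative. (origin=imported, price=8, status=new) → origin is imported → Negative.

Negative, Negative, Positive, Negative, Negative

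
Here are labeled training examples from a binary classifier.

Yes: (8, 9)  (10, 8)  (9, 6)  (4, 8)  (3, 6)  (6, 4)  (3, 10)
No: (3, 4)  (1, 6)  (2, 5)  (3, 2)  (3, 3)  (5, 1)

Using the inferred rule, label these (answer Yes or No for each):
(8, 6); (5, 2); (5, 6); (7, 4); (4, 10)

Yes, No, Yes, Yes, Yes

'Yes' ⟺ sum ≥ 9.
(8, 6): Yes (8+6 = 14). (5, 2): No (5+2 = 7). (5, 6): Yes (5+6 = 11). (7, 4): Yes (7+4 = 11). (4, 10): Yes (4+10 = 14).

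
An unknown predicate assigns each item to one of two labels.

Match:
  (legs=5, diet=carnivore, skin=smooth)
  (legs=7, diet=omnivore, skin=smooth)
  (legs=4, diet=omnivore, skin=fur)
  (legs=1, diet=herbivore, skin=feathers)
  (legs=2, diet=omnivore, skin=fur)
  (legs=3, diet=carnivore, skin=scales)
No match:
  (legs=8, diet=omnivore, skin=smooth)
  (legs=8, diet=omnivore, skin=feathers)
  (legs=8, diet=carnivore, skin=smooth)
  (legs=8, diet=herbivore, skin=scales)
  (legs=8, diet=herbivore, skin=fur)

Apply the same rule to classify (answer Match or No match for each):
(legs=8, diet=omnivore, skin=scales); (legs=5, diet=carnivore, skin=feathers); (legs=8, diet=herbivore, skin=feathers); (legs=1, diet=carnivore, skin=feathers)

No match, Match, No match, Match

Rule: legs ≤ 7. This holds for each 'Match' example and fails for each 'No match' one.
(legs=8, diet=omnivore, skin=scales) — legs = 8, hence No match.
(legs=5, diet=carnivore, skin=feathers) — legs = 5, hence Match.
(legs=8, diet=herbivore, skin=feathers) — legs = 8, hence No match.
(legs=1, diet=carnivore, skin=feathers) — legs = 1, hence Match.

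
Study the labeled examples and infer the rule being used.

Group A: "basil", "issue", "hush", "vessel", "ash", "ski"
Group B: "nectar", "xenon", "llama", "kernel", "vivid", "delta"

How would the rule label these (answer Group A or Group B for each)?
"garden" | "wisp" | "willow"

The pattern is that an item is 'Group A' exactly when: contains 's'.
"garden" — no 's', hence Group B. "wisp" — has 's', hence Group A. "willow" — no 's', hence Group B.

Group B, Group A, Group B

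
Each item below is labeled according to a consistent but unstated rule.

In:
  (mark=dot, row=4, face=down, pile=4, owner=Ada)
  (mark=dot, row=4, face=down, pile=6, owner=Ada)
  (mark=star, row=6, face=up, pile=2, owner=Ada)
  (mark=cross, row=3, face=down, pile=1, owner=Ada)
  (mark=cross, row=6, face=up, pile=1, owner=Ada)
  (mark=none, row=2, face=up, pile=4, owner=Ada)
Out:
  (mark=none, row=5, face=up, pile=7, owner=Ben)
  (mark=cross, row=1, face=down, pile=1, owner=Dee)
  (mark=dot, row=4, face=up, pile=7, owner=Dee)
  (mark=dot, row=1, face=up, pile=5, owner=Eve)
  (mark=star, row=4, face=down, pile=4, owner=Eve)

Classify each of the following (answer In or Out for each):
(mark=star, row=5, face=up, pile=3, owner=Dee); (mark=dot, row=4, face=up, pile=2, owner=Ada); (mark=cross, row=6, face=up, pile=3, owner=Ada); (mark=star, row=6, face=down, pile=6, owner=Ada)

Out, In, In, In

Checking candidate rules against both groups, what survives is: owner is Ada.
(mark=star, row=5, face=up, pile=3, owner=Dee): owner is Dee, lacks this property → Out.
(mark=dot, row=4, face=up, pile=2, owner=Ada): owner is Ada, has this property → In.
(mark=cross, row=6, face=up, pile=3, owner=Ada): owner is Ada, has this property → In.
(mark=star, row=6, face=down, pile=6, owner=Ada): owner is Ada, has this property → In.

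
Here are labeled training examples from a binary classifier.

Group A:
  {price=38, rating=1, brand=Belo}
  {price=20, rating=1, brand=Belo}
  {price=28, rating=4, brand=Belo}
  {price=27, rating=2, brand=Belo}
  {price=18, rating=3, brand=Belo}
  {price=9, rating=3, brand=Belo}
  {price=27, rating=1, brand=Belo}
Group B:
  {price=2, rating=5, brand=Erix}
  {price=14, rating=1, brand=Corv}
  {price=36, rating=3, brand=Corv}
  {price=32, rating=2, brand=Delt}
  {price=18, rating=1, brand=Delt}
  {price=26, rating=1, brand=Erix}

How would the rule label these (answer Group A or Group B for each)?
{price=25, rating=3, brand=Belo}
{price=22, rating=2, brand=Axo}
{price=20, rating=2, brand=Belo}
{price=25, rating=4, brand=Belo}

The pattern is that an item is 'Group A' exactly when: brand is Belo.
{price=25, rating=3, brand=Belo} — brand is Belo, hence Group A.
{price=22, rating=2, brand=Axo} — brand is Axo, hence Group B.
{price=20, rating=2, brand=Belo} — brand is Belo, hence Group A.
{price=25, rating=4, brand=Belo} — brand is Belo, hence Group A.

Group A, Group B, Group A, Group A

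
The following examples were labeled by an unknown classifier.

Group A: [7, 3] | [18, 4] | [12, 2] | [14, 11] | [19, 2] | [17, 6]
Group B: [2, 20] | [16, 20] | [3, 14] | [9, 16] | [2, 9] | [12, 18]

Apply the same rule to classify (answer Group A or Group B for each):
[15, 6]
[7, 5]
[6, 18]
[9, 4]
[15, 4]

One predicate separates the groups cleanly: first > second.
[15, 6] → 15 > 6 → Group A.
[7, 5] → 7 > 5 → Group A.
[6, 18] → 6 < 18 → Group B.
[9, 4] → 9 > 4 → Group A.
[15, 4] → 15 > 4 → Group A.

Group A, Group A, Group B, Group A, Group A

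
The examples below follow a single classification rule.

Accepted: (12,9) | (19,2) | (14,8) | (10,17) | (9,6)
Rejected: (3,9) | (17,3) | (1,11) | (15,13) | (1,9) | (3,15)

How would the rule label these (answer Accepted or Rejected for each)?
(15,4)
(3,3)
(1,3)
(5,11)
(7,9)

Comparing the two groups points to one rule — product is even.
(15,4): 15·4 = 60 — passes, so Accepted. (3,3): 3·3 = 9 — fails the rule, so Rejected. (1,3): 1·3 = 3 — fails the rule, so Rejected. (5,11): 5·11 = 55 — fails the rule, so Rejected. (7,9): 7·9 = 63 — fails the rule, so Rejected.

Accepted, Rejected, Rejected, Rejected, Rejected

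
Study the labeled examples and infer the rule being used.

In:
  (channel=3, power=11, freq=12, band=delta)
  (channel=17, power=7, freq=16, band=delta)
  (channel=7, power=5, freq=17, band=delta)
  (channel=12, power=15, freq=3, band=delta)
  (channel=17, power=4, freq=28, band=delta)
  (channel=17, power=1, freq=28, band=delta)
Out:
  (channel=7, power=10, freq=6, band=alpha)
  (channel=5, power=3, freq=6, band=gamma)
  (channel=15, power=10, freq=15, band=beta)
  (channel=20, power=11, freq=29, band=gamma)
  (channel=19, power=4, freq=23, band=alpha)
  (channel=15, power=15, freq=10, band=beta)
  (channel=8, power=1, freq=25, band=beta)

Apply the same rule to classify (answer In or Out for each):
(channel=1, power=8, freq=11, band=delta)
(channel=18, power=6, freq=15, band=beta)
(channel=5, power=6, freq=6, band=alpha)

Checking candidate rules against both groups, what survives is: band is delta.
(channel=1, power=8, freq=11, band=delta) — band is delta, hence In.
(channel=18, power=6, freq=15, band=beta) — band is beta, hence Out.
(channel=5, power=6, freq=6, band=alpha) — band is alpha, hence Out.

In, Out, Out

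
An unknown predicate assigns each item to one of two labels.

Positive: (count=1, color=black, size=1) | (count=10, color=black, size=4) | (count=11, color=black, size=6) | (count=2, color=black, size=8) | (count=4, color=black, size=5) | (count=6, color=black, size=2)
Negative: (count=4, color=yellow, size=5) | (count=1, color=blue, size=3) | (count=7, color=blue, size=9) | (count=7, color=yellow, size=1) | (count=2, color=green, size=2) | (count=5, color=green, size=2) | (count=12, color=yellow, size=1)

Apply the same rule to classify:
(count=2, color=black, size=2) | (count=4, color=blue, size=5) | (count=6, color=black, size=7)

'Positive' ⟺ color is black.

Positive, Negative, Positive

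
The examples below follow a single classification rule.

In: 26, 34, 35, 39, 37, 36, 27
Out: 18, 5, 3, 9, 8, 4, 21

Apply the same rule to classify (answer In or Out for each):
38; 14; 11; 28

In, Out, Out, In

A rule that fits every label: at least 26 — true of each 'In' example, false of each 'Out' one.
38: 38 ≥ 26, matches → In. 14: 14 < 26, doesn't match → Out. 11: 11 < 26, doesn't match → Out. 28: 28 ≥ 26, matches → In.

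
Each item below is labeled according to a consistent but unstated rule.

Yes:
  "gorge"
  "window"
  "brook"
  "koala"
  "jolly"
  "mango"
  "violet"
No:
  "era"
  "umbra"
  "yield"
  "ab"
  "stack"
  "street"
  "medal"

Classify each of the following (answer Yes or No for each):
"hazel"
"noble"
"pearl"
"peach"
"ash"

No, Yes, No, No, No

The simplest hypothesis consistent with all the labels is: contains 'o'.
"hazel": No (no 'o').
"noble": Yes (has 'o').
"pearl": No (no 'o').
"peach": No (no 'o').
"ash": No (no 'o').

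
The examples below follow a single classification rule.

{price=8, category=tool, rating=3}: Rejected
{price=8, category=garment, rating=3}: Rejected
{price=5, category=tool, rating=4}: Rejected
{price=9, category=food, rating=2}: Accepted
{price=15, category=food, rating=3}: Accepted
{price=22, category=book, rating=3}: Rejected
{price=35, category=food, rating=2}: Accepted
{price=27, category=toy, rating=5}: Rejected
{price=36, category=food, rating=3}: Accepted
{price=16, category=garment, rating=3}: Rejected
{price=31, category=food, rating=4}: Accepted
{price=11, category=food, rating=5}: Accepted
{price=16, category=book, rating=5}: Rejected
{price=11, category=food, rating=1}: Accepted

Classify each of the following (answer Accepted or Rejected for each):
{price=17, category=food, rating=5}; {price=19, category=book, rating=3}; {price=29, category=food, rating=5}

Accepted, Rejected, Accepted

'Accepted' ⟺ category is food.
{price=17, category=food, rating=5}: Accepted (category is food).
{price=19, category=book, rating=3}: Rejected (category is book).
{price=29, category=food, rating=5}: Accepted (category is food).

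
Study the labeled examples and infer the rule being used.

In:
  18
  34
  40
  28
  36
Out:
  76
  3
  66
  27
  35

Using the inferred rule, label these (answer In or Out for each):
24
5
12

In, Out, In

The common property of the 'In' items is: even AND at most 40. No 'Out' item has it.
24: In (24 is even, 24 ≤ 40).
5: Out (5 is odd, 5 ≤ 40).
12: In (12 is even, 12 ≤ 40).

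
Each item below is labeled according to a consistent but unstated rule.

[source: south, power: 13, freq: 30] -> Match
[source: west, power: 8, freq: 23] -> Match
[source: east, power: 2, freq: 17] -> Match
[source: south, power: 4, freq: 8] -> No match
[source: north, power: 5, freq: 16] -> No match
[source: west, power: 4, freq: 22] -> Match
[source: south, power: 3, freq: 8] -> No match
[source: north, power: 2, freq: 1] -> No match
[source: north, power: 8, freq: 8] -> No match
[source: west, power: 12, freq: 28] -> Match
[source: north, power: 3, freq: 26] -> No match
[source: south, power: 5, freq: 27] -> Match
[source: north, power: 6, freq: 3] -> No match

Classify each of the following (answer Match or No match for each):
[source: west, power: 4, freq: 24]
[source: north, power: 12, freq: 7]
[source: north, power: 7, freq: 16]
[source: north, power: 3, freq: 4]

The pattern is that an item is 'Match' exactly when: freq ≥ 17 AND freq ≠ 26.
[source: west, power: 4, freq: 24]: Match (freq = 24). [source: north, power: 12, freq: 7]: No match (freq = 7). [source: north, power: 7, freq: 16]: No match (freq = 16). [source: north, power: 3, freq: 4]: No match (freq = 4).

Match, No match, No match, No match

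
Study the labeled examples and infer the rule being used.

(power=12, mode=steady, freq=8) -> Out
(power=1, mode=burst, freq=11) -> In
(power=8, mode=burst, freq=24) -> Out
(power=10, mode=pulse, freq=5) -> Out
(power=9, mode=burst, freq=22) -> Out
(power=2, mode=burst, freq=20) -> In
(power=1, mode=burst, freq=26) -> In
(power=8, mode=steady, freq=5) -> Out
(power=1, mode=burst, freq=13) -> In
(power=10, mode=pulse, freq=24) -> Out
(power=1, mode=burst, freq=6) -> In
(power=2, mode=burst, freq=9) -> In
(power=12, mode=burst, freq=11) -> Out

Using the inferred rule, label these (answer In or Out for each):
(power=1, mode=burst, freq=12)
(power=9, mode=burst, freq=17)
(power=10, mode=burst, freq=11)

In, Out, Out

The rule appears to be: power ≤ 2.
(power=1, mode=burst, freq=12): power = 1, meets the rule → In.
(power=9, mode=burst, freq=17): power = 9, does not satisfy this → Out.
(power=10, mode=burst, freq=11): power = 10, does not satisfy this → Out.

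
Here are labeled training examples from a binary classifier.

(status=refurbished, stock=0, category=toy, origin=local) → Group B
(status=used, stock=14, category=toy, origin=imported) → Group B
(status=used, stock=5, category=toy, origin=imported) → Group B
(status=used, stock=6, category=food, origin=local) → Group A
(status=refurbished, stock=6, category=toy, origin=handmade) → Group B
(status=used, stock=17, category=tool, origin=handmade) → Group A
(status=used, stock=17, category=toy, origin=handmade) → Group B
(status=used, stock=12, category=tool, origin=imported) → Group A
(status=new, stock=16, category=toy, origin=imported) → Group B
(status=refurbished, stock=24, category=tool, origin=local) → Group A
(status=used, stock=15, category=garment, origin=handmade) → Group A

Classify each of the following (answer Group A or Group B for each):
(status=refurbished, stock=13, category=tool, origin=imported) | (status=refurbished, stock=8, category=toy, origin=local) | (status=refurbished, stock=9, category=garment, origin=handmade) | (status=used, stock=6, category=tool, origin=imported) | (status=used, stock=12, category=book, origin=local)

Group A, Group B, Group A, Group A, Group A

One predicate separates the groups cleanly: category is not toy.
(status=refurbished, stock=13, category=tool, origin=imported): Group A (category is tool). (status=refurbished, stock=8, category=toy, origin=local): Group B (category is toy). (status=refurbished, stock=9, category=garment, origin=handmade): Group A (category is garment). (status=used, stock=6, category=tool, origin=imported): Group A (category is tool). (status=used, stock=12, category=book, origin=local): Group A (category is book).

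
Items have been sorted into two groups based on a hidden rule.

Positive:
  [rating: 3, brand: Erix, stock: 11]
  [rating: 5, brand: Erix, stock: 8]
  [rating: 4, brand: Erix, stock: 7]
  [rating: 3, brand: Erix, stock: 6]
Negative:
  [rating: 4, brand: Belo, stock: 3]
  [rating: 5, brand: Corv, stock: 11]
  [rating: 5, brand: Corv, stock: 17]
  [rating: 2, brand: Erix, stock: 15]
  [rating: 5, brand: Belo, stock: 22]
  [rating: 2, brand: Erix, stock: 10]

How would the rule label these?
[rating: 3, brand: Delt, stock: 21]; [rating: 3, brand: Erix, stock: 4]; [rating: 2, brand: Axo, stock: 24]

Rule: brand is Erix AND rating ≥ 3. This holds for each 'Positive' example and fails for each 'Negative' one.
[rating: 3, brand: Delt, stock: 21] → brand is Delt, rating = 3 → Negative.
[rating: 3, brand: Erix, stock: 4] → brand is Erix, rating = 3 → Positive.
[rating: 2, brand: Axo, stock: 24] → brand is Axo, rating = 2 → Negative.

Negative, Positive, Negative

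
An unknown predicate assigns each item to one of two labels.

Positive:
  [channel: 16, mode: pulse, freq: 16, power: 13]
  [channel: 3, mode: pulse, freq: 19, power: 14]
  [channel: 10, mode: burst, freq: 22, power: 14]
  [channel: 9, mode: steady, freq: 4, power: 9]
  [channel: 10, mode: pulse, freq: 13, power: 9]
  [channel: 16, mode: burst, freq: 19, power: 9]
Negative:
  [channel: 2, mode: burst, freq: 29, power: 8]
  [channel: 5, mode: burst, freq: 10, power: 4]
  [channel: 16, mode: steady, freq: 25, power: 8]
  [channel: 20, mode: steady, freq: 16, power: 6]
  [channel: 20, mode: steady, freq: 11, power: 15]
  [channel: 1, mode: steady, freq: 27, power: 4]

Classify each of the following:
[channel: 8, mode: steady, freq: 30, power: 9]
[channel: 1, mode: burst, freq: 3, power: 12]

Every 'Positive' example satisfies: power ≥ 9 AND power ≤ 14. None of the 'Negative' examples do.
[channel: 8, mode: steady, freq: 30, power: 9]: Positive (power = 9). [channel: 1, mode: burst, freq: 3, power: 12]: Positive (power = 12).

Positive, Positive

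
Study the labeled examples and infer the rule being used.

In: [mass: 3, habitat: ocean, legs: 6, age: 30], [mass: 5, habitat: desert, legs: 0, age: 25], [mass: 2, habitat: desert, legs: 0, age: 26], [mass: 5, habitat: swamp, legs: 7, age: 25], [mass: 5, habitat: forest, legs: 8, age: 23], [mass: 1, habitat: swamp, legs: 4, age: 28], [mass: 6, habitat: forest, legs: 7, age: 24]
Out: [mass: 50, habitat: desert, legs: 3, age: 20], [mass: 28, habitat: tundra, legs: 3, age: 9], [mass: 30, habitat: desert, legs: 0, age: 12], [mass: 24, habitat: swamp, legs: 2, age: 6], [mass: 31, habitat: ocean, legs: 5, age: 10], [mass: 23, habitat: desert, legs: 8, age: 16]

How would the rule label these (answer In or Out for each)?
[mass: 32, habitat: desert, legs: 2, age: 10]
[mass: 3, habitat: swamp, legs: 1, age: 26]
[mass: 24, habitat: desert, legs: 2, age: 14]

Out, In, Out

The simplest hypothesis consistent with all the labels is: age ≥ 23.
Out: [mass: 32, habitat: desert, legs: 2, age: 10], since age = 10. In: [mass: 3, habitat: swamp, legs: 1, age: 26], since age = 26. Out: [mass: 24, habitat: desert, legs: 2, age: 14], since age = 14.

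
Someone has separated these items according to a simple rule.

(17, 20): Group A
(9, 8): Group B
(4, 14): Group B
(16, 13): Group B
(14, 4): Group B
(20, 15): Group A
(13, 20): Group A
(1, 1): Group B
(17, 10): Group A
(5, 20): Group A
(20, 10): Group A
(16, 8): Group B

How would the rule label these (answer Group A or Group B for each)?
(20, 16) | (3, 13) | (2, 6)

Group A, Group B, Group B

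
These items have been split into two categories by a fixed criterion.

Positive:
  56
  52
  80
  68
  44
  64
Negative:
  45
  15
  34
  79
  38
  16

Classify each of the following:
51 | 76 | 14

Negative, Positive, Negative

'Positive' ⟺ even AND at least 44.
Negative: 51, since 51 is odd, 51 ≥ 44. Positive: 76, since 76 is even, 76 ≥ 44. Negative: 14, since 14 is even, 14 < 44.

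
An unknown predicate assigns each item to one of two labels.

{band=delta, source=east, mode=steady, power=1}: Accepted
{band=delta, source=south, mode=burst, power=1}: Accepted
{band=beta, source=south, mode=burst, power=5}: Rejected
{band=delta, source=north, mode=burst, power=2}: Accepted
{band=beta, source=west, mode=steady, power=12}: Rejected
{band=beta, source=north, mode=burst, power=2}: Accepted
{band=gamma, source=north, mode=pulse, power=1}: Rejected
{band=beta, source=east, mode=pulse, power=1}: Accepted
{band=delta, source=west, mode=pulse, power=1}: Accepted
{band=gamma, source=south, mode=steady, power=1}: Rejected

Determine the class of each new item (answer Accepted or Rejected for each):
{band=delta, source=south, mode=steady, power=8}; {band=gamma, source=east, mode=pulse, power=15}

Rule: band is not gamma AND power ≤ 2. This holds for each 'Accepted' example and fails for each 'Rejected' one.
{band=delta, source=south, mode=steady, power=8}: Rejected (band is delta, power = 8). {band=gamma, source=east, mode=pulse, power=15}: Rejected (band is gamma, power = 15).

Rejected, Rejected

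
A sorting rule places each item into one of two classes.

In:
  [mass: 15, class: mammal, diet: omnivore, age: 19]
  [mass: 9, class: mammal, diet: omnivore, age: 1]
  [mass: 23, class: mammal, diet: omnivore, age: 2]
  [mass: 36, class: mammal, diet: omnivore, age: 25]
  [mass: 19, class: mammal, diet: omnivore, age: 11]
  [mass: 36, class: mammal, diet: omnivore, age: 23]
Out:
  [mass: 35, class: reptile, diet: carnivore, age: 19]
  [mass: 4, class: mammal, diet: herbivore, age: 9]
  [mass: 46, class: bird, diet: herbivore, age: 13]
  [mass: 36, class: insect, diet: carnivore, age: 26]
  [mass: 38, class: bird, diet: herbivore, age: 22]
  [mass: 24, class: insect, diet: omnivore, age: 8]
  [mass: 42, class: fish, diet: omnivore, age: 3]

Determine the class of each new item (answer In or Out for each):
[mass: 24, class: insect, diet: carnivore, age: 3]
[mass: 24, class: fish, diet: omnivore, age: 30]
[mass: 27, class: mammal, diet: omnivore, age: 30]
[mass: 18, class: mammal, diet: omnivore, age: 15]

The distinguishing property — class is mammal AND diet is omnivore — holds for all the 'In' cases and none of the 'Out' cases.
Out: [mass: 24, class: insect, diet: carnivore, age: 3], since class is insect, diet is carnivore. Out: [mass: 24, class: fish, diet: omnivore, age: 30], since class is fish, diet is omnivore. In: [mass: 27, class: mammal, diet: omnivore, age: 30], since class is mammal, diet is omnivore. In: [mass: 18, class: mammal, diet: omnivore, age: 15], since class is mammal, diet is omnivore.

Out, Out, In, In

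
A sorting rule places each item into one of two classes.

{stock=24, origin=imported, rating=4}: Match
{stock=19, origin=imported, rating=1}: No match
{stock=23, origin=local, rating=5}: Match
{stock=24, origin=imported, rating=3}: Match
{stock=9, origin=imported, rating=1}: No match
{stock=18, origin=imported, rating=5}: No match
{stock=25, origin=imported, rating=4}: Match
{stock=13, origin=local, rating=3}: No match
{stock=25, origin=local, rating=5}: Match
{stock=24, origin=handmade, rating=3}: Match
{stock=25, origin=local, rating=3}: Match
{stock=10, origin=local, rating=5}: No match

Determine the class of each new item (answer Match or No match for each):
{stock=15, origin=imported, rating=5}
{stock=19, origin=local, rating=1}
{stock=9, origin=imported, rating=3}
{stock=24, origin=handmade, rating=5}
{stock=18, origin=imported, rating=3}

The common property of the 'Match' items is: stock ≥ 23. No 'No match' item has it.
No match: {stock=15, origin=imported, rating=5}, since stock = 15. No match: {stock=19, origin=local, rating=1}, since stock = 19. No match: {stock=9, origin=imported, rating=3}, since stock = 9. Match: {stock=24, origin=handmade, rating=5}, since stock = 24. No match: {stock=18, origin=imported, rating=3}, since stock = 18.

No match, No match, No match, Match, No match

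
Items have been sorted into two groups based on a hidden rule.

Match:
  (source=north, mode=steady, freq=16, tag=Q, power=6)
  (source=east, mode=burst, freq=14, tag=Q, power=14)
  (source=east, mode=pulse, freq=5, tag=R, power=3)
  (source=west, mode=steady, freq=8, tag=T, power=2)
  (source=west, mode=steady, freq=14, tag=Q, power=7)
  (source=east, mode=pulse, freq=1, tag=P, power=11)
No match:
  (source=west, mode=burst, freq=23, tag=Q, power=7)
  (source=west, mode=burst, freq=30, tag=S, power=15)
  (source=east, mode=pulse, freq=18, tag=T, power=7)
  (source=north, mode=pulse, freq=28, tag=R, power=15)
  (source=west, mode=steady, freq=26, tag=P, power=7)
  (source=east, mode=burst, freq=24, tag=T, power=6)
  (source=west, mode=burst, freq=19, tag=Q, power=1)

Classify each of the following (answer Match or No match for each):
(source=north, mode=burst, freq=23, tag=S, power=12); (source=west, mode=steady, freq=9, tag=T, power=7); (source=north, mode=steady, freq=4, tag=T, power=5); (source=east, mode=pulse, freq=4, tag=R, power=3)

The common property of the 'Match' items is: freq ≤ 16. No 'No match' item has it.
(source=north, mode=burst, freq=23, tag=S, power=12): freq = 23, fails this test → No match. (source=west, mode=steady, freq=9, tag=T, power=7): freq = 9, qualifies → Match. (source=north, mode=steady, freq=4, tag=T, power=5): freq = 4, qualifies → Match. (source=east, mode=pulse, freq=4, tag=R, power=3): freq = 4, qualifies → Match.

No match, Match, Match, Match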